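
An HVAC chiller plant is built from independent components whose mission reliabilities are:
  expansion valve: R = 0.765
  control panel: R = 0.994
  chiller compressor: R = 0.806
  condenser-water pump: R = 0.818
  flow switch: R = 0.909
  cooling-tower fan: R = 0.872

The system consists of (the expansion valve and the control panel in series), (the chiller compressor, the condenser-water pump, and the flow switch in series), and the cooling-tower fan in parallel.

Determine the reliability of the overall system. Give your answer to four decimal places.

0.9877

Series (expansion valve and control panel): 0.765000 × 0.994000 = 0.760410
Series (chiller compressor, condenser-water pump, and flow switch): 0.806000 × 0.818000 × 0.909000 = 0.599311
Parallel ([0.760410], [0.599311], and cooling-tower fan): 1 − (1 − 0.760410)(1 − 0.599311)(1 − 0.872000) = 0.9877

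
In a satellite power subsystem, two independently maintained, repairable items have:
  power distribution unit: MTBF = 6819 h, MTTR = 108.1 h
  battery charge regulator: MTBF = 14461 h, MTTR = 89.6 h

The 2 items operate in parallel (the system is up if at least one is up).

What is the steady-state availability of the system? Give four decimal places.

A(power distribution unit) = MTBF/(MTBF+MTTR) = 6819/(6819+108.1) = 0.984395
A(battery charge regulator) = MTBF/(MTBF+MTTR) = 14461/(14461+89.6) = 0.993842
Parallel availability: 1 − (1 − 0.984395)(1 − 0.993842) = 0.9999

0.9999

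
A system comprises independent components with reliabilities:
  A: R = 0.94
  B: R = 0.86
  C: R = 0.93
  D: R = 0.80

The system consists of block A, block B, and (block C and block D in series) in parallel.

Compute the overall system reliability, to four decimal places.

Series (C and D): 0.930000 × 0.800000 = 0.744000
Parallel (A, B, and [0.744000]): 1 − (1 − 0.940000)(1 − 0.860000)(1 − 0.744000) = 0.9978

0.9978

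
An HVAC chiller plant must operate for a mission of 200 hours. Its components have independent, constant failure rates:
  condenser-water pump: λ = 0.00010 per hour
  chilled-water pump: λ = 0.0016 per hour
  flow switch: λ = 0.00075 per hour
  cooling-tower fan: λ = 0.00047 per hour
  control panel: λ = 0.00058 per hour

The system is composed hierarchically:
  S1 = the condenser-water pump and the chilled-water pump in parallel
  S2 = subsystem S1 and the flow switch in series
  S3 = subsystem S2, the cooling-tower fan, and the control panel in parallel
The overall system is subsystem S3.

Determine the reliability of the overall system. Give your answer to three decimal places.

0.999

R(condenser-water pump) = exp(−0.00010 × 200) = 0.98020
R(chilled-water pump) = exp(−0.0016 × 200) = 0.72615
R(flow switch) = exp(−0.00075 × 200) = 0.86071
R(cooling-tower fan) = exp(−0.00047 × 200) = 0.91028
R(control panel) = exp(−0.00058 × 200) = 0.89048
Parallel (condenser-water pump and chilled-water pump): 1 − (1 − 0.98020)(1 − 0.72615) = 0.99458
Series ([0.99458] and flow switch): 0.99458 × 0.86071 = 0.85604
Parallel ([0.85604], cooling-tower fan, and control panel): 1 − (1 − 0.85604)(1 − 0.91028)(1 − 0.89048) = 0.999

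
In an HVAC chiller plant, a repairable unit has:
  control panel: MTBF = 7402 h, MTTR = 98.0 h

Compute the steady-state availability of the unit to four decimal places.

0.9869

A(control panel) = MTBF/(MTBF+MTTR) = 7402/(7402+98.0) = 0.9869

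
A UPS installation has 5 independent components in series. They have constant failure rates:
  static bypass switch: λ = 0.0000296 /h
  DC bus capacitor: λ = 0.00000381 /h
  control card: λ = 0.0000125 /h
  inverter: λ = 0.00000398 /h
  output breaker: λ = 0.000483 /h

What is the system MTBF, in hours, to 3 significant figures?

Series of exponential components: λ_sys = Σ λ_i
λ_sys = 0.0000296 + 0.00000381 + 0.0000125 + 0.00000398 + 0.000483 = 5.3289e-04 /h
MTBF = 1 / λ_sys = 1880 h

1880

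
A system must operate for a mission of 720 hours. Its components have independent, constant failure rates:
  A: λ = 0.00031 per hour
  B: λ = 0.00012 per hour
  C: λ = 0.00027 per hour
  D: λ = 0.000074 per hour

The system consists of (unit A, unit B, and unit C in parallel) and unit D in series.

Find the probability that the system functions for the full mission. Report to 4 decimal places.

0.9453

R(A) = exp(−0.00031 × 720) = 0.799955
R(B) = exp(−0.00012 × 720) = 0.917227
R(C) = exp(−0.00027 × 720) = 0.823329
R(D) = exp(−0.000074 × 720) = 0.948115
Parallel (A, B, and C): 1 − (1 − 0.799955)(1 − 0.917227)(1 − 0.823329) = 0.997075
Series ([0.997075] and D): 0.997075 × 0.948115 = 0.9453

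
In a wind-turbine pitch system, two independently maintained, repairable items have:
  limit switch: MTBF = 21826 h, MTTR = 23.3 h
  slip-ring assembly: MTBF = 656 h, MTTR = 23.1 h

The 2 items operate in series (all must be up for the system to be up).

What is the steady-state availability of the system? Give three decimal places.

0.965

A(limit switch) = MTBF/(MTBF+MTTR) = 21826/(21826+23.3) = 0.998934
A(slip-ring assembly) = MTBF/(MTBF+MTTR) = 656/(656+23.1) = 0.965984
Series availability: 0.998934 × 0.965984 = 0.965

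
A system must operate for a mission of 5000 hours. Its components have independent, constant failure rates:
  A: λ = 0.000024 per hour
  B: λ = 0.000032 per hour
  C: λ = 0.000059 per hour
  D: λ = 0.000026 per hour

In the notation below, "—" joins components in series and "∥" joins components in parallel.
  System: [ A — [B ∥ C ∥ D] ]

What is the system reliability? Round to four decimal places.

R(A) = exp(−0.000024 × 5000) = 0.886920
R(B) = exp(−0.000032 × 5000) = 0.852144
R(C) = exp(−0.000059 × 5000) = 0.744532
R(D) = exp(−0.000026 × 5000) = 0.878095
Parallel (B, C, and D): 1 − (1 − 0.852144)(1 − 0.744532)(1 − 0.878095) = 0.995395
Series (A and [0.995395]): 0.886920 × 0.995395 = 0.8828

0.8828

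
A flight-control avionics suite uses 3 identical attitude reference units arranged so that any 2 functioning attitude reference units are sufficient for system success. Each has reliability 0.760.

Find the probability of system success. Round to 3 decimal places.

0.855

R = Σ_{i=2}^{3} C(3,i) p^i (1−p)^{3−i} with p = 0.760
C(3,2)·0.760^2·0.240^1 = 0.41587
C(3,3)·0.760^3·0.240^0 = 0.43898
Sum = 0.855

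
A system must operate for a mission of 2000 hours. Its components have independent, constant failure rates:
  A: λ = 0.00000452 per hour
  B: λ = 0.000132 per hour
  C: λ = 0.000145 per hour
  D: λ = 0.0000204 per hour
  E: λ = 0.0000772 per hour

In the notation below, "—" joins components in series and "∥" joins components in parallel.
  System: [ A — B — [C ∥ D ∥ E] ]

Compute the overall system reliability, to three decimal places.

0.760

R(A) = exp(−0.00000452 × 2000) = 0.99100
R(B) = exp(−0.000132 × 2000) = 0.76797
R(C) = exp(−0.000145 × 2000) = 0.74826
R(D) = exp(−0.0000204 × 2000) = 0.96002
R(E) = exp(−0.0000772 × 2000) = 0.85693
Parallel (C, D, and E): 1 − (1 − 0.74826)(1 − 0.96002)(1 − 0.85693) = 0.99856
Series (A, B, and [0.99856]): 0.99100 × 0.76797 × 0.99856 = 0.760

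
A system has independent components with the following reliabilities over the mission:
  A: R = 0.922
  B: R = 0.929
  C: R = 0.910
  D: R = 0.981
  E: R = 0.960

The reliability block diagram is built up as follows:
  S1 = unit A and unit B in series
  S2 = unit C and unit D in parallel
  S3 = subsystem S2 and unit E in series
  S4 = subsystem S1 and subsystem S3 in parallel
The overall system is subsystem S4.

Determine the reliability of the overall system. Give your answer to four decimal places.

0.9940

Series (A and B): 0.922000 × 0.929000 = 0.856538
Parallel (C and D): 1 − (1 − 0.910000)(1 − 0.981000) = 0.998290
Series ([0.998290] and E): 0.998290 × 0.960000 = 0.958358
Parallel ([0.856538] and [0.958358]): 1 − (1 − 0.856538)(1 − 0.958358) = 0.9940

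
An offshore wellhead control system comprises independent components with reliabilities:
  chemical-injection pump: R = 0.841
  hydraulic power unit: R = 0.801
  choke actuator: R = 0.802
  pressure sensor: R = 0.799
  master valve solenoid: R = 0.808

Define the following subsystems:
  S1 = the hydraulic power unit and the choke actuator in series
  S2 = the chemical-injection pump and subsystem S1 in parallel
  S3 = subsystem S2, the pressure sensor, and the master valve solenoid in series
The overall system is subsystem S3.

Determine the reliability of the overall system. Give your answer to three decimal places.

0.609

Series (hydraulic power unit and choke actuator): 0.80100 × 0.80200 = 0.64240
Parallel (chemical-injection pump and [0.64240]): 1 − (1 − 0.84100)(1 − 0.64240) = 0.94314
Series ([0.94314], pressure sensor, and master valve solenoid): 0.94314 × 0.79900 × 0.80800 = 0.609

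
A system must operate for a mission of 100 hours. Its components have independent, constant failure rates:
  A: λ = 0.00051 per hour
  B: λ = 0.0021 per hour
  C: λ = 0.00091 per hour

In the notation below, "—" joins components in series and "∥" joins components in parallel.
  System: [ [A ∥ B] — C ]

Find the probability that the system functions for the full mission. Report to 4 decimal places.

0.9044

R(A) = exp(−0.00051 × 100) = 0.950279
R(B) = exp(−0.0021 × 100) = 0.810584
R(C) = exp(−0.00091 × 100) = 0.913018
Parallel (A and B): 1 − (1 − 0.950279)(1 − 0.810584) = 0.990582
Series ([0.990582] and C): 0.990582 × 0.913018 = 0.9044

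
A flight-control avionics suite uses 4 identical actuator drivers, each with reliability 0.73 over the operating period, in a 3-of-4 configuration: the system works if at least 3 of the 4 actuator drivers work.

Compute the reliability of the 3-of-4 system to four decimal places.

R = Σ_{i=3}^{4} C(4,i) p^i (1−p)^{4−i} with p = 0.73
C(4,3)·0.73^3·0.27^1 = 0.420138
C(4,4)·0.73^4·0.27^0 = 0.283982
Sum = 0.7041

0.7041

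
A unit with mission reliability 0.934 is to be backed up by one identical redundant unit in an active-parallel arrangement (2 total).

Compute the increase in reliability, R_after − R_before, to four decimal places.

0.0616

R_before = 0.934
R_after = 1 − (1 − 0.934)^2 = 0.9956
ΔR = 0.9956 − 0.934 = 0.0616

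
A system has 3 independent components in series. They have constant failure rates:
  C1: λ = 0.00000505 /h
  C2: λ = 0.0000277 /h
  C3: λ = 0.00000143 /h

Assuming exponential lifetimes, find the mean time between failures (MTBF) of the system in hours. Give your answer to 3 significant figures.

29300

Series of exponential components: λ_sys = Σ λ_i
λ_sys = 0.00000505 + 0.0000277 + 0.00000143 = 3.4180e-05 /h
MTBF = 1 / λ_sys = 29300 h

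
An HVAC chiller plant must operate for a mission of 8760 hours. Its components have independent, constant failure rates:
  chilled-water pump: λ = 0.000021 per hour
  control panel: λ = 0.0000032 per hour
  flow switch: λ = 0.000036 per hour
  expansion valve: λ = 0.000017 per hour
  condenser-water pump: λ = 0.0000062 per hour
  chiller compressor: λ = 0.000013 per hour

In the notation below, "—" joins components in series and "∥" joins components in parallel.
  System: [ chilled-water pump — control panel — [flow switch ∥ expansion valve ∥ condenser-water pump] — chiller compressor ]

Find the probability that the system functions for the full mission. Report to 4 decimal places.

R(chilled-water pump) = exp(−0.000021 × 8760) = 0.831969
R(control panel) = exp(−0.0000032 × 8760) = 0.972357
R(flow switch) = exp(−0.000036 × 8760) = 0.729526
R(expansion valve) = exp(−0.000017 × 8760) = 0.861638
R(condenser-water pump) = exp(−0.0000062 × 8760) = 0.947137
R(chiller compressor) = exp(−0.000013 × 8760) = 0.892365
Parallel (flow switch, expansion valve, and condenser-water pump): 1 − (1 − 0.729526)(1 − 0.861638)(1 − 0.947137) = 0.998022
Series (chilled-water pump, control panel, [0.998022], and chiller compressor): 0.831969 × 0.972357 × 0.998022 × 0.892365 = 0.7205

0.7205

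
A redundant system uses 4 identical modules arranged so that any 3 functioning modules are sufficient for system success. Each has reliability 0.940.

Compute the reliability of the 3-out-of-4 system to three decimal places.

0.980

R = Σ_{i=3}^{4} C(4,i) p^i (1−p)^{4−i} with p = 0.940
C(4,3)·0.940^3·0.060^1 = 0.19934
C(4,4)·0.940^4·0.060^0 = 0.78075
Sum = 0.980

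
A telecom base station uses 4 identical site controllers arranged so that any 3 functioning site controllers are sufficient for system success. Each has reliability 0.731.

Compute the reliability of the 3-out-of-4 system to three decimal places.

0.706

R = Σ_{i=3}^{4} C(4,i) p^i (1−p)^{4−i} with p = 0.731
C(4,3)·0.731^3·0.269^1 = 0.42030
C(4,4)·0.731^4·0.269^0 = 0.28554
Sum = 0.706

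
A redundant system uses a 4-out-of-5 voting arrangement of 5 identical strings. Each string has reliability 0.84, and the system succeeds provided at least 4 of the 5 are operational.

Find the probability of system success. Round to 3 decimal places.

R = Σ_{i=4}^{5} C(5,i) p^i (1−p)^{5−i} with p = 0.84
C(5,4)·0.84^4·0.16^1 = 0.39830
C(5,5)·0.84^5·0.16^0 = 0.41821
Sum = 0.817

0.817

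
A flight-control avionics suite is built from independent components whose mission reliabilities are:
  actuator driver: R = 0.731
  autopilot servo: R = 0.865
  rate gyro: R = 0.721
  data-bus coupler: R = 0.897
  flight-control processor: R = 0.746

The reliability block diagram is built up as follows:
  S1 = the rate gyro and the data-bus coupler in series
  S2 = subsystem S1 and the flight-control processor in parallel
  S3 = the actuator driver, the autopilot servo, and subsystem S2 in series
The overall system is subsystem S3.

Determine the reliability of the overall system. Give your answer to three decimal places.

Series (rate gyro and data-bus coupler): 0.72100 × 0.89700 = 0.64674
Parallel ([0.64674] and flight-control processor): 1 − (1 − 0.64674)(1 − 0.74600) = 0.91027
Series (actuator driver, autopilot servo, and [0.91027]): 0.73100 × 0.86500 × 0.91027 = 0.576

0.576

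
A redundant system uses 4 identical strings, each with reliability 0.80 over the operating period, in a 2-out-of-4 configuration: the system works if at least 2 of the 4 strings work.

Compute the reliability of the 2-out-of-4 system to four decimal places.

R = Σ_{i=2}^{4} C(4,i) p^i (1−p)^{4−i} with p = 0.80
C(4,2)·0.80^2·0.20^2 = 0.153600
C(4,3)·0.80^3·0.20^1 = 0.409600
C(4,4)·0.80^4·0.20^0 = 0.409600
Sum = 0.9728

0.9728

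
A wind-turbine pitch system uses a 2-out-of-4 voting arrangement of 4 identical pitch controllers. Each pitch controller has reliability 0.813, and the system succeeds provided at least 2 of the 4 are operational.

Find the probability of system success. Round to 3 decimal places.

0.978

R = Σ_{i=2}^{4} C(4,i) p^i (1−p)^{4−i} with p = 0.813
C(4,2)·0.813^2·0.187^2 = 0.13868
C(4,3)·0.813^3·0.187^1 = 0.40195
C(4,4)·0.813^4·0.187^0 = 0.43688
Sum = 0.978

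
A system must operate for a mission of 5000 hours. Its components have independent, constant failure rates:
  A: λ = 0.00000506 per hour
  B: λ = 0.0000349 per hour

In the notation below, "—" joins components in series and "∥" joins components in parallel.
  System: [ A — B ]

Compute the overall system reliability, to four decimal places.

0.8189

R(A) = exp(−0.00000506 × 5000) = 0.975017
R(B) = exp(−0.0000349 × 5000) = 0.839877
Series (A and B): 0.975017 × 0.839877 = 0.8189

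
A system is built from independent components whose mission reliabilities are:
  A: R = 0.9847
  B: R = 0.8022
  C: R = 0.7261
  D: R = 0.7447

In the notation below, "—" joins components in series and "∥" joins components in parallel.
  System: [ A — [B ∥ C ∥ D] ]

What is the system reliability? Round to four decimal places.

0.9711

Parallel (B, C, and D): 1 − (1 − 0.802200)(1 − 0.726100)(1 − 0.744700) = 0.986169
Series (A and [0.986169]): 0.984700 × 0.986169 = 0.9711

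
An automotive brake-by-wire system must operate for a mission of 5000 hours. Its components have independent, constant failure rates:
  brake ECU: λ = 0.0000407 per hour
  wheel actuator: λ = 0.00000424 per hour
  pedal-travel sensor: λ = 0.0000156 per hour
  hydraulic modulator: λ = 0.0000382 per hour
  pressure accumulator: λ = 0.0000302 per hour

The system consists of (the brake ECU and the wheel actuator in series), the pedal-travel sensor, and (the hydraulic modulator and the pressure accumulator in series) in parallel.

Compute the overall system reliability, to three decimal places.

R(brake ECU) = exp(−0.0000407 × 5000) = 0.81587
R(wheel actuator) = exp(−0.00000424 × 5000) = 0.97902
R(pedal-travel sensor) = exp(−0.0000156 × 5000) = 0.92496
R(hydraulic modulator) = exp(−0.0000382 × 5000) = 0.82613
R(pressure accumulator) = exp(−0.0000302 × 5000) = 0.85985
Series (brake ECU and wheel actuator): 0.81587 × 0.97902 = 0.79875
Series (hydraulic modulator and pressure accumulator): 0.82613 × 0.85985 = 0.71035
Parallel ([0.79875], pedal-travel sensor, and [0.71035]): 1 − (1 − 0.79875)(1 − 0.92496)(1 − 0.71035) = 0.996

0.996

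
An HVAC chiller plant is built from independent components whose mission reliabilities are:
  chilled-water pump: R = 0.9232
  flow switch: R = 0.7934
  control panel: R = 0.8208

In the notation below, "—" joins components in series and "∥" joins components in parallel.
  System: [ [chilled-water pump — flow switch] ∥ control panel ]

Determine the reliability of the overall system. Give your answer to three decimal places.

Series (chilled-water pump and flow switch): 0.92320 × 0.79340 = 0.73247
Parallel ([0.73247] and control panel): 1 − (1 − 0.73247)(1 − 0.82080) = 0.952

0.952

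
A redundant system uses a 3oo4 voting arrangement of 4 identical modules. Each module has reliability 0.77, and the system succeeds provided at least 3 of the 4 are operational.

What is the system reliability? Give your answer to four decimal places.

R = Σ_{i=3}^{4} C(4,i) p^i (1−p)^{4−i} with p = 0.77
C(4,3)·0.77^3·0.23^1 = 0.420010
C(4,4)·0.77^4·0.23^0 = 0.351530
Sum = 0.7715

0.7715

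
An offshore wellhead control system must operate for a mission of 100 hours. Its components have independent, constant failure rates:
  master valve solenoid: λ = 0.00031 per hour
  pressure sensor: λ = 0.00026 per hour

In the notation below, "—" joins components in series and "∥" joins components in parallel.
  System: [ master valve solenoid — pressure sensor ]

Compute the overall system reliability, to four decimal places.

R(master valve solenoid) = exp(−0.00031 × 100) = 0.969476
R(pressure sensor) = exp(−0.00026 × 100) = 0.974335
Series (master valve solenoid and pressure sensor): 0.969476 × 0.974335 = 0.9446

0.9446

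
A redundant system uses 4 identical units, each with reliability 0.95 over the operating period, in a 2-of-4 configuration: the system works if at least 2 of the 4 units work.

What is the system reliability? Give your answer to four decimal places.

R = Σ_{i=2}^{4} C(4,i) p^i (1−p)^{4−i} with p = 0.95
C(4,2)·0.95^2·0.05^2 = 0.013538
C(4,3)·0.95^3·0.05^1 = 0.171475
C(4,4)·0.95^4·0.05^0 = 0.814506
Sum = 0.9995

0.9995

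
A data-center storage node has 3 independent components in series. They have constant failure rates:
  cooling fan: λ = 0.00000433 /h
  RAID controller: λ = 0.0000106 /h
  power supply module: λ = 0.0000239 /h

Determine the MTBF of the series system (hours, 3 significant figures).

25800

Series of exponential components: λ_sys = Σ λ_i
λ_sys = 0.00000433 + 0.0000106 + 0.0000239 = 3.8830e-05 /h
MTBF = 1 / λ_sys = 25800 h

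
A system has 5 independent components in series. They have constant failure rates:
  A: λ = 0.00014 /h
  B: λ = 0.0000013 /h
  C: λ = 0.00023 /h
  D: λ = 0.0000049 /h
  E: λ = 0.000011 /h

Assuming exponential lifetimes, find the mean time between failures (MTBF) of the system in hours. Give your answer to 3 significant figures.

2580

Series of exponential components: λ_sys = Σ λ_i
λ_sys = 0.00014 + 0.0000013 + 0.00023 + 0.0000049 + 0.000011 = 3.8720e-04 /h
MTBF = 1 / λ_sys = 2580 h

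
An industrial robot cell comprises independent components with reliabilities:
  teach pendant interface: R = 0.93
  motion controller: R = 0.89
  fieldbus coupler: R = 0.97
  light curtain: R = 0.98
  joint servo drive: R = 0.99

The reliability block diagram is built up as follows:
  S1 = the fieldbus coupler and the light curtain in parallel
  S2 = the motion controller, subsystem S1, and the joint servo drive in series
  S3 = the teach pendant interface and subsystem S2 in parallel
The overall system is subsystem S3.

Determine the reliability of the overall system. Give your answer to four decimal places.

0.9916

Parallel (fieldbus coupler and light curtain): 1 − (1 − 0.970000)(1 − 0.980000) = 0.999400
Series (motion controller, [0.999400], and joint servo drive): 0.890000 × 0.999400 × 0.990000 = 0.880571
Parallel (teach pendant interface and [0.880571]): 1 − (1 − 0.930000)(1 − 0.880571) = 0.9916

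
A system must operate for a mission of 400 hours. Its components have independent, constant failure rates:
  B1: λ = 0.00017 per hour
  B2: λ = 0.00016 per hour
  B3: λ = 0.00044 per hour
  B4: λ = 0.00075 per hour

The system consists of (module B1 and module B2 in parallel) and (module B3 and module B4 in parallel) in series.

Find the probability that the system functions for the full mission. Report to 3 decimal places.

0.954

R(B1) = exp(−0.00017 × 400) = 0.93426
R(B2) = exp(−0.00016 × 400) = 0.93800
R(B3) = exp(−0.00044 × 400) = 0.83862
R(B4) = exp(−0.00075 × 400) = 0.74082
Parallel (B1 and B2): 1 − (1 − 0.93426)(1 − 0.93800) = 0.99592
Parallel (B3 and B4): 1 − (1 − 0.83862)(1 − 0.74082) = 0.95817
Series ([0.99592] and [0.95817]): 0.99592 × 0.95817 = 0.954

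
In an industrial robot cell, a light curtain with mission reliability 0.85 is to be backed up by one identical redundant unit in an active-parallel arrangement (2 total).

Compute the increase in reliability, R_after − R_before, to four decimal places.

0.1275

R_before = 0.85
R_after = 1 − (1 − 0.85)^2 = 0.9775
ΔR = 0.9775 − 0.85 = 0.1275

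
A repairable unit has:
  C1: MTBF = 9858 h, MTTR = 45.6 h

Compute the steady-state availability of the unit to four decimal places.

0.9954

A(C1) = MTBF/(MTBF+MTTR) = 9858/(9858+45.6) = 0.9954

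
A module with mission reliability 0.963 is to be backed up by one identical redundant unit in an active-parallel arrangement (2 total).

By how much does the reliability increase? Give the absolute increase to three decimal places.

0.036

R_before = 0.963
R_after = 1 − (1 − 0.963)^2 = 0.999
ΔR = 0.999 − 0.963 = 0.036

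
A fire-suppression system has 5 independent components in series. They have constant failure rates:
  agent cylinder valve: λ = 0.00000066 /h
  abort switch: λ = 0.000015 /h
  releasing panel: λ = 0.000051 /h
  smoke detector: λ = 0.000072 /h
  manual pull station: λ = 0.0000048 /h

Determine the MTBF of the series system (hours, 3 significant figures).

6970

Series of exponential components: λ_sys = Σ λ_i
λ_sys = 0.00000066 + 0.000015 + 0.000051 + 0.000072 + 0.0000048 = 1.4346e-04 /h
MTBF = 1 / λ_sys = 6970 h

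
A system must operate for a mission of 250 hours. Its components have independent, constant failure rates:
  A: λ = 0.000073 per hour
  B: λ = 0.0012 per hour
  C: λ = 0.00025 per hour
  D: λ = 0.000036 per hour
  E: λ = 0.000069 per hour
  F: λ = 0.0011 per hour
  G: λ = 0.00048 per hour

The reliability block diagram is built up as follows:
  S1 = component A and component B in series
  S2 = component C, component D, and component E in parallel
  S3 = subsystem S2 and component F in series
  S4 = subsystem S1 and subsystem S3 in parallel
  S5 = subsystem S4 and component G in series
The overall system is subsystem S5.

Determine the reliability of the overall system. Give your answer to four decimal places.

0.8288

R(A) = exp(−0.000073 × 250) = 0.981916
R(B) = exp(−0.0012 × 250) = 0.740818
R(C) = exp(−0.00025 × 250) = 0.939413
R(D) = exp(−0.000036 × 250) = 0.991040
R(E) = exp(−0.000069 × 250) = 0.982898
R(F) = exp(−0.0011 × 250) = 0.759572
R(G) = exp(−0.00048 × 250) = 0.886920
Series (A and B): 0.981916 × 0.740818 = 0.727421
Parallel (C, D, and E): 1 − (1 − 0.939413)(1 − 0.991040)(1 − 0.982898) = 0.999991
Series ([0.999991] and F): 0.999991 × 0.759572 = 0.759565
Parallel ([0.727421] and [0.759565]): 1 − (1 − 0.727421)(1 − 0.759565) = 0.934462
Series ([0.934462] and G): 0.934462 × 0.886920 = 0.8288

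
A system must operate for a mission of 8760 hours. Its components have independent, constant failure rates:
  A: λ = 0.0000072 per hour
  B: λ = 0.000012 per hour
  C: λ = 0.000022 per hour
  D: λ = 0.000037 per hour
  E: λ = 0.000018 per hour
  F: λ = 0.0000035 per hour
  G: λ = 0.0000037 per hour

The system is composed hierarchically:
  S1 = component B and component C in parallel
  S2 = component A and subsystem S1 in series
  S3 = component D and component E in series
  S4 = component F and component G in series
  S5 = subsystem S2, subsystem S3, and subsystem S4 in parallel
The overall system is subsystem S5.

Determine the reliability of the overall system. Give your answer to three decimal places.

0.998

R(A) = exp(−0.0000072 × 8760) = 0.93888
R(B) = exp(−0.000012 × 8760) = 0.90022
R(C) = exp(−0.000022 × 8760) = 0.82471
R(D) = exp(−0.000037 × 8760) = 0.72316
R(E) = exp(−0.000018 × 8760) = 0.85412
R(F) = exp(−0.0000035 × 8760) = 0.96981
R(G) = exp(−0.0000037 × 8760) = 0.96811
Parallel (B and C): 1 − (1 − 0.90022)(1 − 0.82471) = 0.98251
Series (A and [0.98251]): 0.93888 × 0.98251 = 0.92246
Series (D and E): 0.72316 × 0.85412 = 0.61767
Series (F and G): 0.96981 × 0.96811 = 0.93888
Parallel ([0.92246], [0.61767], and [0.93888]): 1 − (1 − 0.92246)(1 − 0.61767)(1 − 0.93888) = 0.998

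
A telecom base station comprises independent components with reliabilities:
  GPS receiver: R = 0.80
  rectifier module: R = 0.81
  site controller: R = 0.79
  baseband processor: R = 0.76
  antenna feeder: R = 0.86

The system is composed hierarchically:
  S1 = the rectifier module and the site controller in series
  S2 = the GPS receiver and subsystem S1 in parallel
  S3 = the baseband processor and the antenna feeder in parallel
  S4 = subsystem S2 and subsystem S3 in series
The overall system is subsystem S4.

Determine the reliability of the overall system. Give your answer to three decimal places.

Series (rectifier module and site controller): 0.81000 × 0.79000 = 0.63990
Parallel (GPS receiver and [0.63990]): 1 − (1 − 0.80000)(1 − 0.63990) = 0.92798
Parallel (baseband processor and antenna feeder): 1 − (1 − 0.76000)(1 − 0.86000) = 0.96640
Series ([0.92798] and [0.96640]): 0.92798 × 0.96640 = 0.897

0.897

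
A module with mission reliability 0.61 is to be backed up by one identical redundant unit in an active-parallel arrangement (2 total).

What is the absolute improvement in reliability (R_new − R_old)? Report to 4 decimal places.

R_before = 0.61
R_after = 1 − (1 − 0.61)^2 = 0.8479
ΔR = 0.8479 − 0.61 = 0.2379

0.2379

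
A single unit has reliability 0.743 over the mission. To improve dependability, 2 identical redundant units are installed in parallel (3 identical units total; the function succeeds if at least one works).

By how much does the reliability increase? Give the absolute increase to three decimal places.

R_before = 0.743
R_after = 1 − (1 − 0.743)^3 = 0.983
ΔR = 0.983 − 0.743 = 0.240

0.240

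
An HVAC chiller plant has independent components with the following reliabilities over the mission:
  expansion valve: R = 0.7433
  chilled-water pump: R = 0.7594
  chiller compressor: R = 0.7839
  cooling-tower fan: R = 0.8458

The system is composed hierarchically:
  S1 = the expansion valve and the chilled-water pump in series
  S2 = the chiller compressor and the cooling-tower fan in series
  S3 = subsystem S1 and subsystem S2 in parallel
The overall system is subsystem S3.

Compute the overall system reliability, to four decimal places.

Series (expansion valve and chilled-water pump): 0.743300 × 0.759400 = 0.564462
Series (chiller compressor and cooling-tower fan): 0.783900 × 0.845800 = 0.663023
Parallel ([0.564462] and [0.663023]): 1 − (1 − 0.564462)(1 − 0.663023) = 0.8532

0.8532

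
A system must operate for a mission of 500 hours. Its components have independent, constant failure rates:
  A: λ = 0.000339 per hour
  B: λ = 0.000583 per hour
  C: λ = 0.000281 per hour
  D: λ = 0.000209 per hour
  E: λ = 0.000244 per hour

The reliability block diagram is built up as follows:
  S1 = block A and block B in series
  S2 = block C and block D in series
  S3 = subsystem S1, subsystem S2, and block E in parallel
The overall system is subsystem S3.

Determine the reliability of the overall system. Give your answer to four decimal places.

R(A) = exp(−0.000339 × 500) = 0.844087
R(B) = exp(−0.000583 × 500) = 0.747142
R(C) = exp(−0.000281 × 500) = 0.868924
R(D) = exp(−0.000209 × 500) = 0.900775
R(E) = exp(−0.000244 × 500) = 0.885148
Series (A and B): 0.844087 × 0.747142 = 0.630653
Series (C and D): 0.868924 × 0.900775 = 0.782705
Parallel ([0.630653], [0.782705], and E): 1 − (1 − 0.630653)(1 − 0.782705)(1 − 0.885148) = 0.9908

0.9908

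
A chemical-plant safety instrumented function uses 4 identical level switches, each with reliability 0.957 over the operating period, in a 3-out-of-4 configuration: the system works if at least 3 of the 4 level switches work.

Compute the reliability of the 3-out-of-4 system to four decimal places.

0.9895

R = Σ_{i=3}^{4} C(4,i) p^i (1−p)^{4−i} with p = 0.957
C(4,3)·0.957^3·0.043^1 = 0.150752
C(4,4)·0.957^4·0.043^0 = 0.838779
Sum = 0.9895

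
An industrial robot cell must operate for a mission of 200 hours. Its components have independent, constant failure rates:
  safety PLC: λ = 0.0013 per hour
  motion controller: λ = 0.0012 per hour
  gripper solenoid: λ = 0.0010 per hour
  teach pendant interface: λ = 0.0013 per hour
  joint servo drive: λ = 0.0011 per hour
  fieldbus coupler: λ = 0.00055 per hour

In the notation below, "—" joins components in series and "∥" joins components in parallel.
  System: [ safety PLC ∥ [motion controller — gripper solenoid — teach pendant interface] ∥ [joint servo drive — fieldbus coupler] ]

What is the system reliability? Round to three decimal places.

0.968

R(safety PLC) = exp(−0.0013 × 200) = 0.77105
R(motion controller) = exp(−0.0012 × 200) = 0.78663
R(gripper solenoid) = exp(−0.0010 × 200) = 0.81873
R(teach pendant interface) = exp(−0.0013 × 200) = 0.77105
R(joint servo drive) = exp(−0.0011 × 200) = 0.80252
R(fieldbus coupler) = exp(−0.00055 × 200) = 0.89583
Series (motion controller, gripper solenoid, and teach pendant interface): 0.78663 × 0.81873 × 0.77105 = 0.49659
Series (joint servo drive and fieldbus coupler): 0.80252 × 0.89583 = 0.71892
Parallel (safety PLC, [0.49659], and [0.71892]): 1 − (1 − 0.77105)(1 − 0.49659)(1 − 0.71892) = 0.968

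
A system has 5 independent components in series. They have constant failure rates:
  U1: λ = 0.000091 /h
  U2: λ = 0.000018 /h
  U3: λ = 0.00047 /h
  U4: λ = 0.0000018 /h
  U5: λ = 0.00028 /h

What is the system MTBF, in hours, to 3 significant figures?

Series of exponential components: λ_sys = Σ λ_i
λ_sys = 0.000091 + 0.000018 + 0.00047 + 0.0000018 + 0.00028 = 8.6080e-04 /h
MTBF = 1 / λ_sys = 1160 h

1160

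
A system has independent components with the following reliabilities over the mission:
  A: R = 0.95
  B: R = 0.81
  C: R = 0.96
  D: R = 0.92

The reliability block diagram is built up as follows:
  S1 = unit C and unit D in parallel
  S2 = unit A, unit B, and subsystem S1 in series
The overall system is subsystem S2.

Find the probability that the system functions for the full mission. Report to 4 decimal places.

Parallel (C and D): 1 − (1 − 0.960000)(1 − 0.920000) = 0.996800
Series (A, B, and [0.996800]): 0.950000 × 0.810000 × 0.996800 = 0.7670

0.7670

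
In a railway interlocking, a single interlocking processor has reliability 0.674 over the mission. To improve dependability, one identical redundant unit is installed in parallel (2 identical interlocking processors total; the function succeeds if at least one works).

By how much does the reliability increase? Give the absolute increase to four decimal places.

R_before = 0.674
R_after = 1 − (1 − 0.674)^2 = 0.8937
ΔR = 0.8937 − 0.674 = 0.2197

0.2197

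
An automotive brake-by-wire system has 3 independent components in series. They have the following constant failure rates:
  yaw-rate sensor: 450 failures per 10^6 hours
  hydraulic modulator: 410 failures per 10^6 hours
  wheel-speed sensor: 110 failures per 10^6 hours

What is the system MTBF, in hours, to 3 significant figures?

Series of exponential components: λ_sys = Σ λ_i
λ_sys = 0.00045 + 0.00041 + 0.00011 = 9.7000e-04 /h
MTBF = 1 / λ_sys = 1030 h

1030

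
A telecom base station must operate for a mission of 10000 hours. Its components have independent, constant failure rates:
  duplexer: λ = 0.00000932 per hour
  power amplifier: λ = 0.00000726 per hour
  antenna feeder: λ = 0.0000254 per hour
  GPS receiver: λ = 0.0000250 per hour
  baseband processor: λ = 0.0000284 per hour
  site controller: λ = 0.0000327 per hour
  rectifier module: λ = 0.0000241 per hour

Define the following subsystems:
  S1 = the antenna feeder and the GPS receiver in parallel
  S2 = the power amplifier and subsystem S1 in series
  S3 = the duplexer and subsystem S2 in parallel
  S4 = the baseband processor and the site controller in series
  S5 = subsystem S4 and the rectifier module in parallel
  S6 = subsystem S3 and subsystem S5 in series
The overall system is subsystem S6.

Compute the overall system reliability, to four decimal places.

0.8928

R(duplexer) = exp(−0.00000932 × 10000) = 0.911011
R(power amplifier) = exp(−0.00000726 × 10000) = 0.929973
R(antenna feeder) = exp(−0.0000254 × 10000) = 0.775692
R(GPS receiver) = exp(−0.0000250 × 10000) = 0.778801
R(baseband processor) = exp(−0.0000284 × 10000) = 0.752767
R(site controller) = exp(−0.0000327 × 10000) = 0.721084
R(rectifier module) = exp(−0.0000241 × 10000) = 0.785842
Parallel (antenna feeder and GPS receiver): 1 − (1 − 0.775692)(1 − 0.778801) = 0.950383
Series (power amplifier and [0.950383]): 0.929973 × 0.950383 = 0.883831
Parallel (duplexer and [0.883831]): 1 − (1 − 0.911011)(1 − 0.883831) = 0.989662
Series (baseband processor and site controller): 0.752767 × 0.721084 = 0.542808
Parallel ([0.542808] and rectifier module): 1 − (1 − 0.542808)(1 − 0.785842) = 0.902089
Series ([0.989662] and [0.902089]): 0.989662 × 0.902089 = 0.8928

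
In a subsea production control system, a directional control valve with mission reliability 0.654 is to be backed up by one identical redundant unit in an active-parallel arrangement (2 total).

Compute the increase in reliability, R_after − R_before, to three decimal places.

0.226

R_before = 0.654
R_after = 1 − (1 − 0.654)^2 = 0.880
ΔR = 0.880 − 0.654 = 0.226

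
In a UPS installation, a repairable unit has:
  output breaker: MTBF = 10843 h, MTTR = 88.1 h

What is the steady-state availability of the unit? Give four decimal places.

A(output breaker) = MTBF/(MTBF+MTTR) = 10843/(10843+88.1) = 0.9919

0.9919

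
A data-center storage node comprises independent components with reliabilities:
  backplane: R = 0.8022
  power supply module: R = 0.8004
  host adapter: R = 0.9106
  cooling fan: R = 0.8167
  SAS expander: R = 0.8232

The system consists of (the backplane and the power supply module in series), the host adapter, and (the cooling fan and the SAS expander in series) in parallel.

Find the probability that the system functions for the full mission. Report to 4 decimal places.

0.9895

Series (backplane and power supply module): 0.802200 × 0.800400 = 0.642081
Series (cooling fan and SAS expander): 0.816700 × 0.823200 = 0.672307
Parallel ([0.642081], host adapter, and [0.672307]): 1 − (1 − 0.642081)(1 − 0.910600)(1 − 0.672307) = 0.9895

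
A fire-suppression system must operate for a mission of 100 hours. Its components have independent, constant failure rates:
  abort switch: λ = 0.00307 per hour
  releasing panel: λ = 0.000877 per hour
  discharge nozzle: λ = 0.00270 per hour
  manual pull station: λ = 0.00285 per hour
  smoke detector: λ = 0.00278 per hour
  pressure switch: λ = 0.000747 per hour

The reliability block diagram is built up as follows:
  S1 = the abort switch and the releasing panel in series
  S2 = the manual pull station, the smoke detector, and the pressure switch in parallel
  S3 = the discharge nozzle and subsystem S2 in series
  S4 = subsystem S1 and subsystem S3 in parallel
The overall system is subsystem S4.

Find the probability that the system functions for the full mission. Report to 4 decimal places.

0.9218

R(abort switch) = exp(−0.00307 × 100) = 0.735651
R(releasing panel) = exp(−0.000877 × 100) = 0.916036
R(discharge nozzle) = exp(−0.00270 × 100) = 0.763379
R(manual pull station) = exp(−0.00285 × 100) = 0.752014
R(smoke detector) = exp(−0.00278 × 100) = 0.757297
R(pressure switch) = exp(−0.000747 × 100) = 0.928022
Series (abort switch and releasing panel): 0.735651 × 0.916036 = 0.673883
Parallel (manual pull station, smoke detector, and pressure switch): 1 − (1 − 0.752014)(1 − 0.757297)(1 − 0.928022) = 0.995668
Series (discharge nozzle and [0.995668]): 0.763379 × 0.995668 = 0.760072
Parallel ([0.673883] and [0.760072]): 1 − (1 − 0.673883)(1 − 0.760072) = 0.9218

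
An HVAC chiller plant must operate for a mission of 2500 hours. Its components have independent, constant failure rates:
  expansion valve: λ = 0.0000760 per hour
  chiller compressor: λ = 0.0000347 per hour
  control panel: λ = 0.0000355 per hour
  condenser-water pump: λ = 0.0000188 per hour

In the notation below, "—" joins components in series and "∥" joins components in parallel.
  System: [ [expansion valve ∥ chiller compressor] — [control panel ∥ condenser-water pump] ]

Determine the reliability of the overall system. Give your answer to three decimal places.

R(expansion valve) = exp(−0.0000760 × 2500) = 0.82696
R(chiller compressor) = exp(−0.0000347 × 2500) = 0.91691
R(control panel) = exp(−0.0000355 × 2500) = 0.91507
R(condenser-water pump) = exp(−0.0000188 × 2500) = 0.95409
Parallel (expansion valve and chiller compressor): 1 − (1 − 0.82696)(1 − 0.91691) = 0.98562
Parallel (control panel and condenser-water pump): 1 − (1 − 0.91507)(1 − 0.95409) = 0.99610
Series ([0.98562] and [0.99610]): 0.98562 × 0.99610 = 0.982

0.982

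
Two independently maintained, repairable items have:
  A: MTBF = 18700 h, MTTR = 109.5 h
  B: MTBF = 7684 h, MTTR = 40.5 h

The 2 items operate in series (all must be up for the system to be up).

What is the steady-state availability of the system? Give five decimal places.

A(A) = MTBF/(MTBF+MTTR) = 18700/(18700+109.5) = 0.994178
A(B) = MTBF/(MTBF+MTTR) = 7684/(7684+40.5) = 0.994757
Series availability: 0.994178 × 0.994757 = 0.98897

0.98897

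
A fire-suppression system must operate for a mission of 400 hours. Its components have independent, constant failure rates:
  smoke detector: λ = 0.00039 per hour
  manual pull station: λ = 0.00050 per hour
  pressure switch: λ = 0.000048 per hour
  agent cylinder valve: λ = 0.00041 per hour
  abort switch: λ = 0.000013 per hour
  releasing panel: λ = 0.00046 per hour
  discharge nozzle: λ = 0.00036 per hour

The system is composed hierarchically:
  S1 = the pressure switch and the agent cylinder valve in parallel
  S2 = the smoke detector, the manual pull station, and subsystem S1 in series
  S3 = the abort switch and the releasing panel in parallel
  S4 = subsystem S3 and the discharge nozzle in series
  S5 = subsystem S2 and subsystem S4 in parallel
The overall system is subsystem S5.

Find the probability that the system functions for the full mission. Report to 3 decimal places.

R(smoke detector) = exp(−0.00039 × 400) = 0.85556
R(manual pull station) = exp(−0.00050 × 400) = 0.81873
R(pressure switch) = exp(−0.000048 × 400) = 0.98098
R(agent cylinder valve) = exp(−0.00041 × 400) = 0.84874
R(abort switch) = exp(−0.000013 × 400) = 0.99481
R(releasing panel) = exp(−0.00046 × 400) = 0.83194
R(discharge nozzle) = exp(−0.00036 × 400) = 0.86589
Parallel (pressure switch and agent cylinder valve): 1 − (1 − 0.98098)(1 − 0.84874) = 0.99712
Series (smoke detector, manual pull station, and [0.99712]): 0.85556 × 0.81873 × 0.99712 = 0.69846
Parallel (abort switch and releasing panel): 1 − (1 − 0.99481)(1 − 0.83194) = 0.99913
Series ([0.99913] and discharge nozzle): 0.99913 × 0.86589 = 0.86514
Parallel ([0.69846] and [0.86514]): 1 − (1 − 0.69846)(1 − 0.86514) = 0.959

0.959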